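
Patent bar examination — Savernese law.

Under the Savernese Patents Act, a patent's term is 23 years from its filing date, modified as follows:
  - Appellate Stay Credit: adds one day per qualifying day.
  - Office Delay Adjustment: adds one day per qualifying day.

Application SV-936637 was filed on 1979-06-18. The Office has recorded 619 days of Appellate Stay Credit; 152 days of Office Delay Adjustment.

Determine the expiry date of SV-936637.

Base term: filing date + 23 years → 18 June 2002.
Appellate Stay Credit: +619 days → 27 February 2004.
Office Delay Adjustment: +152 days → 28 July 2004.

2004-07-28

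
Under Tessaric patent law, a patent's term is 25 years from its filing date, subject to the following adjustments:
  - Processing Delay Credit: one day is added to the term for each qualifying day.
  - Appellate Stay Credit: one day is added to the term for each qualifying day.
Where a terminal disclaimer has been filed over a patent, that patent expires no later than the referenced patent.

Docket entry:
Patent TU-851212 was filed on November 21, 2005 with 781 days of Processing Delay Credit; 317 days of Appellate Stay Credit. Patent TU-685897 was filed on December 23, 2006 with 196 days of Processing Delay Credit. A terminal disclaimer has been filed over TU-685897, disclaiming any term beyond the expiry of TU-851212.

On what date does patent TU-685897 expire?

2032-07-06

Natural term of TU-685897:
  Base: filing + 25 years → 23 December 2031.
  Processing Delay Credit: +196 days → 6 July 2032.
Expiry of referenced patent TU-851212:
  Base: filing + 25 years → 21 November 2030.
  Processing Delay Credit: +781 days → 10 January 2033.
  Appellate Stay Credit: +317 days → 23 November 2033.
Terminal disclaimer: TU-685897 expires on the earlier of 6 July 2032 and 23 November 2033.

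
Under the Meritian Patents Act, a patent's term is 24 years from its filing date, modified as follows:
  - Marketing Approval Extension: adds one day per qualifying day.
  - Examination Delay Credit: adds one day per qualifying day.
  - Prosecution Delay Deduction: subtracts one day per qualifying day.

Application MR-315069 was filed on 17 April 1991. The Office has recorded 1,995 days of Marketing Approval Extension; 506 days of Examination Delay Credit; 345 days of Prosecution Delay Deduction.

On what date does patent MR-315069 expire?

Base term: filing date + 24 years → 17 April 2015.
Marketing Approval Extension: +1995 days → 2 October 2020.
Examination Delay Credit: +506 days → 20 February 2022.
Prosecution Delay Deduction: −345 days → 12 March 2021.

March 12, 2021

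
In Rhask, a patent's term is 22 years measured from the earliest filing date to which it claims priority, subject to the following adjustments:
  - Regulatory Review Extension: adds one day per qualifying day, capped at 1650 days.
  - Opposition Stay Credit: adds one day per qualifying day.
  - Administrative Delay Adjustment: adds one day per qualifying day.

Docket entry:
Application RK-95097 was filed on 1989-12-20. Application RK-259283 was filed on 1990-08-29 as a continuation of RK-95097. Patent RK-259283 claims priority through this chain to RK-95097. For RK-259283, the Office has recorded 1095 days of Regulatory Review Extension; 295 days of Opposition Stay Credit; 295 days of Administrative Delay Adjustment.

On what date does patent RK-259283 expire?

Earliest priority filing: 20 December 1989.
Base term: 20 December 1989 + 22 years → 20 December 2011.
Regulatory Review Extension: 1095 days (within the 1650-day cap) → +1095 days → 19 December 2014.
Opposition Stay Credit: +295 days → 10 October 2015.
Administrative Delay Adjustment: +295 days → 31 July 2016.

July 31, 2016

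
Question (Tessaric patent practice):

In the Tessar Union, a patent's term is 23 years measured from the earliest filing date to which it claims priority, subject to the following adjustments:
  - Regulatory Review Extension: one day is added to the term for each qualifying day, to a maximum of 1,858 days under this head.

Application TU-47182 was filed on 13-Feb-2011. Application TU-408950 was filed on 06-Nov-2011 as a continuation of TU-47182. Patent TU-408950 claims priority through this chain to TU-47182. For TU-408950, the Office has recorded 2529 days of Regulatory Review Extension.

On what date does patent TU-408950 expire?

2039-03-17

Earliest priority filing: 13 February 2011.
Base term: 13 February 2011 + 23 years → 13 February 2034.
Regulatory Review Extension: 2529 days claimed exceeds the 1858-day cap, so +1858 days → 17 March 2039.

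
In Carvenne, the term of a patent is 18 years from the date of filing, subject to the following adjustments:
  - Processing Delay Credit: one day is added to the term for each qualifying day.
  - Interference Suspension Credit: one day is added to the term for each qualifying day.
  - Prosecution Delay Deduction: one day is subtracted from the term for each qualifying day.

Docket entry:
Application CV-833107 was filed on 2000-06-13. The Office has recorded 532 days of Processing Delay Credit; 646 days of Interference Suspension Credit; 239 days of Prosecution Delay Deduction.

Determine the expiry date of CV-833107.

Base term: filing date + 18 years → 13 June 2018.
Processing Delay Credit: +532 days → 27 November 2019.
Interference Suspension Credit: +646 days → 3 September 2021.
Prosecution Delay Deduction: −239 days → 7 January 2021.

2021-01-07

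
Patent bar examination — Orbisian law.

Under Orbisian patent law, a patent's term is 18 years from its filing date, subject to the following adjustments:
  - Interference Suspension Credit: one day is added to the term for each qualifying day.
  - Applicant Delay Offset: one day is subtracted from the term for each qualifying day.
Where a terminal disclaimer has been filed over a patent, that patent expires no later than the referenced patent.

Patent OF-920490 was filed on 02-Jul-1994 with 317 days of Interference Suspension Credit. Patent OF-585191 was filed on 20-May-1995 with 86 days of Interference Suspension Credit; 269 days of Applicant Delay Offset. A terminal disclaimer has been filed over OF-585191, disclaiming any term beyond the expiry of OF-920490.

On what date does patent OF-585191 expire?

Natural term of OF-585191:
  Base: filing + 18 years → 20 May 2013.
  Interference Suspension Credit: +86 days → 14 August 2013.
  Applicant Delay Offset: −269 days → 18 November 2012.
Expiry of referenced patent OF-920490:
  Base: filing + 18 years → 2 July 2012.
  Interference Suspension Credit: +317 days → 15 May 2013.
Terminal disclaimer: OF-585191 expires on the earlier of 18 November 2012 and 15 May 2013.

November 18, 2012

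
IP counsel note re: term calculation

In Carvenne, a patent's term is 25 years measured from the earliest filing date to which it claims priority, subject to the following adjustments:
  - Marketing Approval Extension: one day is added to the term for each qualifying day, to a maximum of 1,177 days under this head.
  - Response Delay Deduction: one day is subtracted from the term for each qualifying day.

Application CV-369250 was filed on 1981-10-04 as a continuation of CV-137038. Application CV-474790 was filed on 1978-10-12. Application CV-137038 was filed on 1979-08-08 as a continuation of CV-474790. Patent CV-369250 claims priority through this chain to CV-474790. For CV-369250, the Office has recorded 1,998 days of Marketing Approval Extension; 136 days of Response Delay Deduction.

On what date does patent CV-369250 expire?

Earliest priority filing: 12 October 1978.
Base term: 12 October 1978 + 25 years → 12 October 2003.
Marketing Approval Extension: 1998 days claimed exceeds the 1177-day cap, so +1177 days → 1 January 2007.
Response Delay Deduction: −136 days → 18 August 2006.

August 18, 2006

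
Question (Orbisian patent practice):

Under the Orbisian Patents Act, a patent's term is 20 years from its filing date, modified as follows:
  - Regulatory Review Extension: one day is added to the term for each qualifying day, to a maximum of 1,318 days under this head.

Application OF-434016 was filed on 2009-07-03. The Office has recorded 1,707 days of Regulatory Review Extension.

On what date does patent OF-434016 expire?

2033-02-10

Base term: filing date + 20 years → 3 July 2029.
Regulatory Review Extension: 1707 days claimed exceeds the 1318-day cap, so +1318 days → 10 February 2033.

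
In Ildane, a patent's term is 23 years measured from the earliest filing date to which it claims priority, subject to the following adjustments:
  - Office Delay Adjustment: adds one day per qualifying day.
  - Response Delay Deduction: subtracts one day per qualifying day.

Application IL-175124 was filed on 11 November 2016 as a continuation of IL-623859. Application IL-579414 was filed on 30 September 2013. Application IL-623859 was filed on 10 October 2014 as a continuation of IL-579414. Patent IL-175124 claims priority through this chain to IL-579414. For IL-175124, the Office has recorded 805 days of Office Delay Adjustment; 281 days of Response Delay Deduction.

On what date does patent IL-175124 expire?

2038-03-08

Earliest priority filing: 30 September 2013.
Base term: 30 September 2013 + 23 years → 30 September 2036.
Office Delay Adjustment: +805 days → 14 December 2038.
Response Delay Deduction: −281 days → 8 March 2038.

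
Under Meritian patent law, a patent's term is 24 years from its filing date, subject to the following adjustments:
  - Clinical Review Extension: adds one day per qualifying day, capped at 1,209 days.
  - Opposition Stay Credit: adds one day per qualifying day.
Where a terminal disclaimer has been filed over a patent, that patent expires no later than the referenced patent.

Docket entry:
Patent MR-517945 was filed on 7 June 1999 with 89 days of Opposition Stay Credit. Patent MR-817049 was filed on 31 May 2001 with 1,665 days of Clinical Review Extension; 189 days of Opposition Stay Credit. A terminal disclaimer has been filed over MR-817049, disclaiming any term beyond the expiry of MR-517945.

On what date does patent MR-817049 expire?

September 4, 2023

Natural term of MR-817049:
  Base: filing + 24 years → 31 May 2025.
  Clinical Review Extension: 1665 days claimed exceeds the 1209-day cap, so +1209 days → 21 September 2028.
  Opposition Stay Credit: +189 days → 29 March 2029.
Expiry of referenced patent MR-517945:
  Base: filing + 24 years → 7 June 2023.
  Opposition Stay Credit: +89 days → 4 September 2023.
Terminal disclaimer: MR-817049 expires on the earlier of 29 March 2029 and 4 September 2023.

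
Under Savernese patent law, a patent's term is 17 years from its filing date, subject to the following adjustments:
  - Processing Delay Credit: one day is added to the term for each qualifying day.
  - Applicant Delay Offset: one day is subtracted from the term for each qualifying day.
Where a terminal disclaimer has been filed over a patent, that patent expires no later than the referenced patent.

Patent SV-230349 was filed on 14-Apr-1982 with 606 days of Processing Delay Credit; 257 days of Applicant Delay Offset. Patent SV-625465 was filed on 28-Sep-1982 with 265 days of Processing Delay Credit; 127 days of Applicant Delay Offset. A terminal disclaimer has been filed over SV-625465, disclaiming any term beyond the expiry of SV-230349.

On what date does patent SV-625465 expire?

Natural term of SV-625465:
  Base: filing + 17 years → 28 September 1999.
  Processing Delay Credit: +265 days → 19 June 2000.
  Applicant Delay Offset: −127 days → 13 February 2000.
Expiry of referenced patent SV-230349:
  Base: filing + 17 years → 14 April 1999.
  Processing Delay Credit: +606 days → 10 December 2000.
  Applicant Delay Offset: −257 days → 28 March 2000.
Terminal disclaimer: SV-625465 expires on the earlier of 13 February 2000 and 28 March 2000.

February 13, 2000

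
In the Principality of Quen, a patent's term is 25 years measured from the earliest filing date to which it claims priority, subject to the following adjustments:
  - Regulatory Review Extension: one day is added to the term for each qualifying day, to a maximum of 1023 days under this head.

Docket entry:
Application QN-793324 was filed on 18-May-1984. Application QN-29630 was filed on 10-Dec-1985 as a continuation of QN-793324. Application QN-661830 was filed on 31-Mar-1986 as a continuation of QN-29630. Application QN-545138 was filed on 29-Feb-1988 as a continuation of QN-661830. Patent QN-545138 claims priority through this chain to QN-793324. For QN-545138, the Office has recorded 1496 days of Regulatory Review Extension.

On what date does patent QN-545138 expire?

Earliest priority filing: 18 May 1984.
Base term: 18 May 1984 + 25 years → 18 May 2009.
Regulatory Review Extension: 1496 days claimed exceeds the 1023-day cap, so +1023 days → 6 March 2012.

2012-03-06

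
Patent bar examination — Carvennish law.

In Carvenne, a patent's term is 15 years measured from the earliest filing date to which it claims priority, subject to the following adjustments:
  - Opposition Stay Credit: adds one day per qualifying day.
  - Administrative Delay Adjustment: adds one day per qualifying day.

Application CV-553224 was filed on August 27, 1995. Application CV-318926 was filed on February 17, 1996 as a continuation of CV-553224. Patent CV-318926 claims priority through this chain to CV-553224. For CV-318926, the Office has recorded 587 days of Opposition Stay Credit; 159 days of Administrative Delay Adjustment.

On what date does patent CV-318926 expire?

2012-09-11

Earliest priority filing: 27 August 1995.
Base term: 27 August 1995 + 15 years → 27 August 2010.
Opposition Stay Credit: +587 days → 5 April 2012.
Administrative Delay Adjustment: +159 days → 11 September 2012.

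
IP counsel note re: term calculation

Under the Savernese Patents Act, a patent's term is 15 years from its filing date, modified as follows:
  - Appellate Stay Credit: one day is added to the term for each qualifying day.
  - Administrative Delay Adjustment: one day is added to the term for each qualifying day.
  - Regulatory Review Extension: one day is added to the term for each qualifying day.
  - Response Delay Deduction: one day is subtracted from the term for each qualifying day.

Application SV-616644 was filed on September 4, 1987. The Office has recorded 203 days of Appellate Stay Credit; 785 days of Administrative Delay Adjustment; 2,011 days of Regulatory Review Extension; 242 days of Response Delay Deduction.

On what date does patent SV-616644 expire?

2010-03-23

Base term: filing date + 15 years → 4 September 2002.
Appellate Stay Credit: +203 days → 26 March 2003.
Administrative Delay Adjustment: +785 days → 19 May 2005.
Regulatory Review Extension: +2011 days → 20 November 2010.
Response Delay Deduction: −242 days → 23 March 2010.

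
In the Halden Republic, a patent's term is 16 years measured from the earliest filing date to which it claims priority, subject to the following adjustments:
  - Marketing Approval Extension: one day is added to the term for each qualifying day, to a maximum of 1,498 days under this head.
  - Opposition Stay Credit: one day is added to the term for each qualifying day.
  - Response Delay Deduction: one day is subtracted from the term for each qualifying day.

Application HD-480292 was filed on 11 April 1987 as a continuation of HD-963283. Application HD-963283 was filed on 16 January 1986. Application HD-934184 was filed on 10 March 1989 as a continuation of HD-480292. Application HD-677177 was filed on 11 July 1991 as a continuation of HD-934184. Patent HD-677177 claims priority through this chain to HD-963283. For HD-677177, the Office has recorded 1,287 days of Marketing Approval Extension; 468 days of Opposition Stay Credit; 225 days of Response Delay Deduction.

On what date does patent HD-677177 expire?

2006-03-26

Earliest priority filing: 16 January 1986.
Base term: 16 January 1986 + 16 years → 16 January 2002.
Marketing Approval Extension: 1287 days (within the 1498-day cap) → +1287 days → 26 July 2005.
Opposition Stay Credit: +468 days → 6 November 2006.
Response Delay Deduction: −225 days → 26 March 2006.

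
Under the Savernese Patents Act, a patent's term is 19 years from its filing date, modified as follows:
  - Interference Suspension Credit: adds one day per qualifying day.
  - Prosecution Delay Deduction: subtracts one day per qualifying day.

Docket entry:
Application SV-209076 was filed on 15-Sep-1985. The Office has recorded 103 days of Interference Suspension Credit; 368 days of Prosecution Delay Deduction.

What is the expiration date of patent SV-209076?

Base term: filing date + 19 years → 15 September 2004.
Interference Suspension Credit: +103 days → 27 December 2004.
Prosecution Delay Deduction: −368 days → 25 December 2003.

December 25, 2003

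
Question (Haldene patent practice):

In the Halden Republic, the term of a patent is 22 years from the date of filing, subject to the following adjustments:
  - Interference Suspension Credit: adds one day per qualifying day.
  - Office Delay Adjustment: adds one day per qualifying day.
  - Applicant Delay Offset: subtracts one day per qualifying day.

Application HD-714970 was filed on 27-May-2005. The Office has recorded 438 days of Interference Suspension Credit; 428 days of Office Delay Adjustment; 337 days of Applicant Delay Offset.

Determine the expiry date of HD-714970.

Base term: filing date + 22 years → 27 May 2027.
Interference Suspension Credit: +438 days → 7 August 2028.
Office Delay Adjustment: +428 days → 9 October 2029.
Applicant Delay Offset: −337 days → 6 November 2028.

2028-11-06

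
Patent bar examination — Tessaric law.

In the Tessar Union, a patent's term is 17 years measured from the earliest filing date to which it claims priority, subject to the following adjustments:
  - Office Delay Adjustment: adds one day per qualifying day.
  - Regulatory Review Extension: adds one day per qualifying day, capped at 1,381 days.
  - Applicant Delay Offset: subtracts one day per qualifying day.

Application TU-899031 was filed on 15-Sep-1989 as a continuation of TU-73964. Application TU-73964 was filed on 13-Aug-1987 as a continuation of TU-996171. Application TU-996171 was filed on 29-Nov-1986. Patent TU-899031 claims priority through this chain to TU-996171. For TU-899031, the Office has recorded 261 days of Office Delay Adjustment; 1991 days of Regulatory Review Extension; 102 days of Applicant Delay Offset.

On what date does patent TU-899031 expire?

2008-02-16

Earliest priority filing: 29 November 1986.
Base term: 29 November 1986 + 17 years → 29 November 2003.
Office Delay Adjustment: +261 days → 16 August 2004.
Regulatory Review Extension: 1991 days claimed exceeds the 1381-day cap, so +1381 days → 28 May 2008.
Applicant Delay Offset: −102 days → 16 February 2008.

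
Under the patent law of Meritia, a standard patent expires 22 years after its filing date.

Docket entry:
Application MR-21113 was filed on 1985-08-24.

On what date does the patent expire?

Filing date + 22 years → 24 August 2007.

2007-08-24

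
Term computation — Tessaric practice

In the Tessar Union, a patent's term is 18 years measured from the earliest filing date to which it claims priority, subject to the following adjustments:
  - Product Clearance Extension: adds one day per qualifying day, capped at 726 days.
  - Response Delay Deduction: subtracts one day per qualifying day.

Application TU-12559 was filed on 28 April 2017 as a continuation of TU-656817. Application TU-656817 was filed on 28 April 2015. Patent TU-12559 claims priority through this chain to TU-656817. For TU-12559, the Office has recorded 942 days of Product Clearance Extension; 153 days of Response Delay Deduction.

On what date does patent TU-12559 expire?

Earliest priority filing: 28 April 2015.
Base term: 28 April 2015 + 18 years → 28 April 2033.
Product Clearance Extension: 942 days claimed exceeds the 726-day cap, so +726 days → 24 April 2035.
Response Delay Deduction: −153 days → 22 November 2034.

November 22, 2034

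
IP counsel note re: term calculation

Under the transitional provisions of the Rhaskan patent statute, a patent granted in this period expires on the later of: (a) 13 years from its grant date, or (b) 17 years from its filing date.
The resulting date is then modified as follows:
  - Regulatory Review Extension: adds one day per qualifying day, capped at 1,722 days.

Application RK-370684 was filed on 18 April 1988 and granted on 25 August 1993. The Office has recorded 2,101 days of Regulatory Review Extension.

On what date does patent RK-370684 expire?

(a) grant + 13 years → 25 August 2006.
(b) filing + 17 years → 18 April 2005.
Later of the two: 25 August 2006.
Regulatory Review Extension: 2101 days claimed exceeds the 1722-day cap, so +1722 days → 13 May 2011.

2011-05-13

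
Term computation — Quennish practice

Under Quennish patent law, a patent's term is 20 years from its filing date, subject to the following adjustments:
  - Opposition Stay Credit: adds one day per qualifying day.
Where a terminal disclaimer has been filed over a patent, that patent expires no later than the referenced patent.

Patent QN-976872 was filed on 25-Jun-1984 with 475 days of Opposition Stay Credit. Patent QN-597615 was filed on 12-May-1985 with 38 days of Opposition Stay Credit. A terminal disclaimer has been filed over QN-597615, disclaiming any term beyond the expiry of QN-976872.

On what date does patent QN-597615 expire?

2005-06-19

Natural term of QN-597615:
  Base: filing + 20 years → 12 May 2005.
  Opposition Stay Credit: +38 days → 19 June 2005.
Expiry of referenced patent QN-976872:
  Base: filing + 20 years → 25 June 2004.
  Opposition Stay Credit: +475 days → 13 October 2005.
Terminal disclaimer: QN-597615 expires on the earlier of 19 June 2005 and 13 October 2005.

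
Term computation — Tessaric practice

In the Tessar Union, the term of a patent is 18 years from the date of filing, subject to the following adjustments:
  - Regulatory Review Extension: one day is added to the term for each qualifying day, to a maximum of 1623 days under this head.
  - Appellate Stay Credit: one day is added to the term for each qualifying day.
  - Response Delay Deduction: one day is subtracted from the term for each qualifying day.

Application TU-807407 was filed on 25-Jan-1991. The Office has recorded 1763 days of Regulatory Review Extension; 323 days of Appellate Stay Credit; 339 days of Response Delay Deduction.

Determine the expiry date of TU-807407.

June 20, 2013

Base term: filing date + 18 years → 25 January 2009.
Regulatory Review Extension: 1763 days claimed exceeds the 1623-day cap, so +1623 days → 6 July 2013.
Appellate Stay Credit: +323 days → 25 May 2014.
Response Delay Deduction: −339 days → 20 June 2013.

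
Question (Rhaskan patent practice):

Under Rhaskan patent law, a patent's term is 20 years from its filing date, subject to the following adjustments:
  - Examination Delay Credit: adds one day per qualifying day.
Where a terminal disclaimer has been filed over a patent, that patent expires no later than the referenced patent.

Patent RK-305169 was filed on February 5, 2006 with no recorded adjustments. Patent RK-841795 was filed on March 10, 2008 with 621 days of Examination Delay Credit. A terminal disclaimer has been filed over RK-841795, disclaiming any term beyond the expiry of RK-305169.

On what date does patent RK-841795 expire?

2026-02-05

Natural term of RK-841795:
  Base: filing + 20 years → 10 March 2028.
  Examination Delay Credit: +621 days → 21 November 2029.
Expiry of referenced patent RK-305169:
  Base: filing + 20 years → 5 February 2026.
Terminal disclaimer: RK-841795 expires on the earlier of 21 November 2029 and 5 February 2026.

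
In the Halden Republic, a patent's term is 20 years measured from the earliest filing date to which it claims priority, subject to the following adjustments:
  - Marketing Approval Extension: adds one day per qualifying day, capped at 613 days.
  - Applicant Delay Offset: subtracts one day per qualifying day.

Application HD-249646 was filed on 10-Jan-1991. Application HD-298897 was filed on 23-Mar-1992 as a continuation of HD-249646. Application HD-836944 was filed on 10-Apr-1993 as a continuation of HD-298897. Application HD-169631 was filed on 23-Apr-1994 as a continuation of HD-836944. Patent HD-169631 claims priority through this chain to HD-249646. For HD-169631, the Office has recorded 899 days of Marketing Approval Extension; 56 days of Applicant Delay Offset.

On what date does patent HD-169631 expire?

Earliest priority filing: 10 January 1991.
Base term: 10 January 1991 + 20 years → 10 January 2011.
Marketing Approval Extension: 899 days claimed exceeds the 613-day cap, so +613 days → 14 September 2012.
Applicant Delay Offset: −56 days → 20 July 2012.

2012-07-20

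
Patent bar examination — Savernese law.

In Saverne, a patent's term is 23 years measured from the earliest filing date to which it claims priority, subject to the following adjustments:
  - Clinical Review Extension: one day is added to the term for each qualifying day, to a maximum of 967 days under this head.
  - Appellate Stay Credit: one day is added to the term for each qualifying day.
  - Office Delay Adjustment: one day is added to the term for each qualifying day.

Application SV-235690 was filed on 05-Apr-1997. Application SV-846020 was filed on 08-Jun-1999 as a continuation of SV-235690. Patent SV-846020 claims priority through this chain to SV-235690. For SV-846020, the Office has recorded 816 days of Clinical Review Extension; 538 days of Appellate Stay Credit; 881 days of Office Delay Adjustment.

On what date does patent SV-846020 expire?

May 19, 2026

Earliest priority filing: 5 April 1997.
Base term: 5 April 1997 + 23 years → 5 April 2020.
Clinical Review Extension: 816 days (within the 967-day cap) → +816 days → 30 June 2022.
Appellate Stay Credit: +538 days → 20 December 2023.
Office Delay Adjustment: +881 days → 19 May 2026.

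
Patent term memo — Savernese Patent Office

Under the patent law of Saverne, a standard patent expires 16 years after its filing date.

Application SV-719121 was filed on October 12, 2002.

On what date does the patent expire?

October 12, 2018

Filing date + 16 years → 12 October 2018.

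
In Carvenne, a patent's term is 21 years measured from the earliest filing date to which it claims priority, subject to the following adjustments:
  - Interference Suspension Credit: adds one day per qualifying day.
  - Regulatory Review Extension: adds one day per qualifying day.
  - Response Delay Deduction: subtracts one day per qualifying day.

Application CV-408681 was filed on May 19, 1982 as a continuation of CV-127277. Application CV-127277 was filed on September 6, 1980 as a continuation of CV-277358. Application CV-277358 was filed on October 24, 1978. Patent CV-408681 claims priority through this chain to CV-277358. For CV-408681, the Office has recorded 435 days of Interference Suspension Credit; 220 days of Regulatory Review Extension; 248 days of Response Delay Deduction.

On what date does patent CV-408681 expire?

Earliest priority filing: 24 October 1978.
Base term: 24 October 1978 + 21 years → 24 October 1999.
Interference Suspension Credit: +435 days → 1 January 2001.
Regulatory Review Extension: +220 days → 9 August 2001.
Response Delay Deduction: −248 days → 4 December 2000.

2000-12-04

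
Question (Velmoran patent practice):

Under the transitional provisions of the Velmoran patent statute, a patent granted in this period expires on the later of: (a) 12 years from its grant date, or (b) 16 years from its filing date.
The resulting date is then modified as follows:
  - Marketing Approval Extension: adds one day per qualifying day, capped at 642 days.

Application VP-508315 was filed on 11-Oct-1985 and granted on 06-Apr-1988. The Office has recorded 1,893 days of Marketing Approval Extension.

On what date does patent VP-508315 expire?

(a) grant + 12 years → 6 April 2000.
(b) filing + 16 years → 11 October 2001.
Later of the two: 11 October 2001.
Marketing Approval Extension: 1893 days claimed exceeds the 642-day cap, so +642 days → 15 July 2003.

2003-07-15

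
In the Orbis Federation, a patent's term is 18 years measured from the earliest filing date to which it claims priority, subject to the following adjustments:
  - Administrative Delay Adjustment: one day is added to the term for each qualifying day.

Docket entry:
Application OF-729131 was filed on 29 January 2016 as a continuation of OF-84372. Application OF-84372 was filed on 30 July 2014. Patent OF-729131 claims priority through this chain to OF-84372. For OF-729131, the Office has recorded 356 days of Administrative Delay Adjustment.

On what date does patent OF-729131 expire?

July 21, 2033

Earliest priority filing: 30 July 2014.
Base term: 30 July 2014 + 18 years → 30 July 2032.
Administrative Delay Adjustment: +356 days → 21 July 2033.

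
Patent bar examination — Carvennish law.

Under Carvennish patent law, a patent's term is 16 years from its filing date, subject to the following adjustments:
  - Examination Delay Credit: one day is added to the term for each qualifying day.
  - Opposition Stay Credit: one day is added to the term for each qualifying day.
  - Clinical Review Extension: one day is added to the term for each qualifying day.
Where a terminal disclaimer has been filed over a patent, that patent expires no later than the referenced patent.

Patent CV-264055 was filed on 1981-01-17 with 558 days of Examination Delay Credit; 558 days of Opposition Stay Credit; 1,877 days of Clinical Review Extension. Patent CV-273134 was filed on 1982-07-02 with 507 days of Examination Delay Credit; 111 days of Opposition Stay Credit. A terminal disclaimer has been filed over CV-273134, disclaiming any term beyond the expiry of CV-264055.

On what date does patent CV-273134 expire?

Natural term of CV-273134:
  Base: filing + 16 years → 2 July 1998.
  Examination Delay Credit: +507 days → 21 November 1999.
  Opposition Stay Credit: +111 days → 11 March 2000.
Expiry of referenced patent CV-264055:
  Base: filing + 16 years → 17 January 1997.
  Examination Delay Credit: +558 days → 29 July 1998.
  Opposition Stay Credit: +558 days → 7 February 2000.
  Clinical Review Extension: +1877 days → 29 March 2005.
Terminal disclaimer: CV-273134 expires on the earlier of 11 March 2000 and 29 March 2005.

March 11, 2000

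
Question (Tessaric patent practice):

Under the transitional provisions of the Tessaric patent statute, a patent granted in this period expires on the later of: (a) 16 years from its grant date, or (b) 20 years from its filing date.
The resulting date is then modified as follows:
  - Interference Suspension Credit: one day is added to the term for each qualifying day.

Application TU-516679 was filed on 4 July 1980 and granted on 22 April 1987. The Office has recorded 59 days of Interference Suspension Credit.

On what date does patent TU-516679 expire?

(a) grant + 16 years → 22 April 2003.
(b) filing + 20 years → 4 July 2000.
Later of the two: 22 April 2003.
Interference Suspension Credit: +59 days → 20 June 2003.

2003-06-20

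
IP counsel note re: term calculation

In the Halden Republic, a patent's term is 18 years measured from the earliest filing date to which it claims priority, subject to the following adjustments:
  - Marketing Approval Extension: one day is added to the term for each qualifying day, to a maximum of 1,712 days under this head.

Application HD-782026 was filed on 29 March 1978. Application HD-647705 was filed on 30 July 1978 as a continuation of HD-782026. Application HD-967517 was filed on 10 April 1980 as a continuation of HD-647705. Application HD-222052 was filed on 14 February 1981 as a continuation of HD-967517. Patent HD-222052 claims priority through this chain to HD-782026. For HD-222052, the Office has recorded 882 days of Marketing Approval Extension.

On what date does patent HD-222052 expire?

Earliest priority filing: 29 March 1978.
Base term: 29 March 1978 + 18 years → 29 March 1996.
Marketing Approval Extension: 882 days (within the 1712-day cap) → +882 days → 28 August 1998.

1998-08-28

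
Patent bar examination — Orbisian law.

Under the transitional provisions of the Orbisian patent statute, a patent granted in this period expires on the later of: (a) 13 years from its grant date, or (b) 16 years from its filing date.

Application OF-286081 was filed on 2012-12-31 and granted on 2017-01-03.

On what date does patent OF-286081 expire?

(a) grant + 13 years → 3 January 2030.
(b) filing + 16 years → 31 December 2028.
Later of the two: 3 January 2030.

January 3, 2030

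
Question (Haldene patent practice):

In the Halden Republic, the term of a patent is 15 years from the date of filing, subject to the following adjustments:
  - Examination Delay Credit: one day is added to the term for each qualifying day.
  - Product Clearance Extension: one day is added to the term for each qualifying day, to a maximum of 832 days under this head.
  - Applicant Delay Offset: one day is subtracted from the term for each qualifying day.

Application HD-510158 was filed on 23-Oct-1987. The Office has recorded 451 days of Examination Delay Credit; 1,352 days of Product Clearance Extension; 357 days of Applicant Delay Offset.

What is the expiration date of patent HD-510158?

Base term: filing date + 15 years → 23 October 2002.
Examination Delay Credit: +451 days → 17 January 2004.
Product Clearance Extension: 1352 days claimed exceeds the 832-day cap, so +832 days → 28 April 2006.
Applicant Delay Offset: −357 days → 6 May 2005.

May 6, 2005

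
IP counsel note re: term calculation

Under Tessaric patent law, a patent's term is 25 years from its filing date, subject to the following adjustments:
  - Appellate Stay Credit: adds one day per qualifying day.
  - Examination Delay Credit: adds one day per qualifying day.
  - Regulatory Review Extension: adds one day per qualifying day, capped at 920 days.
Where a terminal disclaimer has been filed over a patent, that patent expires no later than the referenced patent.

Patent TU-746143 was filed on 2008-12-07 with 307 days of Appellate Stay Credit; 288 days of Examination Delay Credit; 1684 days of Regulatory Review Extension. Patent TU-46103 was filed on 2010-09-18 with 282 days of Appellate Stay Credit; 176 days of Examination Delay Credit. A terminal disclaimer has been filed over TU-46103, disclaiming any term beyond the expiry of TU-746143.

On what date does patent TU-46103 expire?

2036-12-19

Natural term of TU-46103:
  Base: filing + 25 years → 18 September 2035.
  Appellate Stay Credit: +282 days → 26 June 2036.
  Examination Delay Credit: +176 days → 19 December 2036.
Expiry of referenced patent TU-746143:
  Base: filing + 25 years → 7 December 2033.
  Appellate Stay Credit: +307 days → 10 October 2034.
  Examination Delay Credit: +288 days → 25 July 2035.
  Regulatory Review Extension: 1684 days claimed exceeds the 920-day cap, so +920 days → 30 January 2038.
Terminal disclaimer: TU-46103 expires on the earlier of 19 December 2036 and 30 January 2038.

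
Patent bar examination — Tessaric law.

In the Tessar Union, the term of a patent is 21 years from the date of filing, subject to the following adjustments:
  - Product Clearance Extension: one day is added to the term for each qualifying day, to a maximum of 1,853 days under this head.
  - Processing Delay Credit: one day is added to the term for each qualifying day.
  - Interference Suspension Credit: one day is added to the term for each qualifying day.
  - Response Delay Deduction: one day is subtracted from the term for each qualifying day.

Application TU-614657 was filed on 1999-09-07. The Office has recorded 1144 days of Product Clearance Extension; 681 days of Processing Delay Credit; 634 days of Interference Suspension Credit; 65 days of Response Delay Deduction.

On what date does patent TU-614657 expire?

Base term: filing date + 21 years → 7 September 2020.
Product Clearance Extension: 1144 days (within the 1853-day cap) → +1144 days → 26 October 2023.
Processing Delay Credit: +681 days → 6 September 2025.
Interference Suspension Credit: +634 days → 2 June 2027.
Response Delay Deduction: −65 days → 29 March 2027.

2027-03-29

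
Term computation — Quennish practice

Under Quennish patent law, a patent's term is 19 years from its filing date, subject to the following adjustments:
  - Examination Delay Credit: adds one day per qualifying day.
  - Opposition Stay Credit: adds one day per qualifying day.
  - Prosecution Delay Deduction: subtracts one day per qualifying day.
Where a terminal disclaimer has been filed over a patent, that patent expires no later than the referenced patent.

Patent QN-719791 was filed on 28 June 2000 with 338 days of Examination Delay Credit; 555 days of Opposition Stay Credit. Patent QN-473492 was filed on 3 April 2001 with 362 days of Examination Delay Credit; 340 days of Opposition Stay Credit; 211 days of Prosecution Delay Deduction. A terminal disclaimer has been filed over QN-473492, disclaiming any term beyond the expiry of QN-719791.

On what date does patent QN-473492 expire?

2021-08-07

Natural term of QN-473492:
  Base: filing + 19 years → 3 April 2020.
  Examination Delay Credit: +362 days → 31 March 2021.
  Opposition Stay Credit: +340 days → 6 March 2022.
  Prosecution Delay Deduction: −211 days → 7 August 2021.
Expiry of referenced patent QN-719791:
  Base: filing + 19 years → 28 June 2019.
  Examination Delay Credit: +338 days → 31 May 2020.
  Opposition Stay Credit: +555 days → 7 December 2021.
Terminal disclaimer: QN-473492 expires on the earlier of 7 August 2021 and 7 December 2021.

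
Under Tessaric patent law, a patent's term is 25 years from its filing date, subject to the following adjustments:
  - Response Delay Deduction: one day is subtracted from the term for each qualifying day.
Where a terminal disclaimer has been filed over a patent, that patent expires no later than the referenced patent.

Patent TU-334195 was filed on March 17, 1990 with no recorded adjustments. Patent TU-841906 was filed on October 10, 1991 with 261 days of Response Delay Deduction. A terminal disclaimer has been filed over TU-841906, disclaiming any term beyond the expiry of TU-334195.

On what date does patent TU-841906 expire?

Natural term of TU-841906:
  Base: filing + 25 years → 10 October 2016.
  Response Delay Deduction: −261 days → 23 January 2016.
Expiry of referenced patent TU-334195:
  Base: filing + 25 years → 17 March 2015.
Terminal disclaimer: TU-841906 expires on the earlier of 23 January 2016 and 17 March 2015.

2015-03-17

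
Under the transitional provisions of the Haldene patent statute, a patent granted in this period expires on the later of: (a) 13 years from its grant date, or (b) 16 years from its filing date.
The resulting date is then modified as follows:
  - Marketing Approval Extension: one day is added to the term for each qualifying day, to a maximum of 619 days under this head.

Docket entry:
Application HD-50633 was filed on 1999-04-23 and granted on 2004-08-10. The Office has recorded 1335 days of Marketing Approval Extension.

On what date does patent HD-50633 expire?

(a) grant + 13 years → 10 August 2017.
(b) filing + 16 years → 23 April 2015.
Later of the two: 10 August 2017.
Marketing Approval Extension: 1335 days claimed exceeds the 619-day cap, so +619 days → 21 April 2019.

April 21, 2019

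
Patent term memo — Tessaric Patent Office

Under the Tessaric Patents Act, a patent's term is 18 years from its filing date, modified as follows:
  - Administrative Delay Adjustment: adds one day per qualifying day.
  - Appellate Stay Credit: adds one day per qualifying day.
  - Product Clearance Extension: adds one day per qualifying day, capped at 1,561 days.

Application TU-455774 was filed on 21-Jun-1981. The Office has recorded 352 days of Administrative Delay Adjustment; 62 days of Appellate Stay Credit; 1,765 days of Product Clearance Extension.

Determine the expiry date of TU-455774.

2004-11-16

Base term: filing date + 18 years → 21 June 1999.
Administrative Delay Adjustment: +352 days → 7 June 2000.
Appellate Stay Credit: +62 days → 8 August 2000.
Product Clearance Extension: 1765 days claimed exceeds the 1561-day cap, so +1561 days → 16 November 2004.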